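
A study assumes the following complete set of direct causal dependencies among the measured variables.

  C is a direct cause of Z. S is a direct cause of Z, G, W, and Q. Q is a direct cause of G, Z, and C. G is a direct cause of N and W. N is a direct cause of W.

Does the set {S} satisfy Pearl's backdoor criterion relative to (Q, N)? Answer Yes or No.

Yes

Backdoor paths from Q to N (paths whose first edge points into Q):
  P1: Q <- S -> G -> N
  P2: Q <- S -> G -> W <- N
  P3: Q <- S -> W <- G -> N
  P4: Q <- S -> W <- N
Condition 1 (no descendant of Q in the set): holds — descendants of Q are {C, G, N, W, Z}; none are in {S}.
Condition 2 (every backdoor path blocked by {S}):
  P1: blocked at fork node S ∈ conditioning set.
  P2: blocked at fork node S ∈ conditioning set.
  P3: blocked at fork node S ∈ conditioning set.
  P4: blocked at fork node S ∈ conditioning set.
{S} satisfies the backdoor criterion.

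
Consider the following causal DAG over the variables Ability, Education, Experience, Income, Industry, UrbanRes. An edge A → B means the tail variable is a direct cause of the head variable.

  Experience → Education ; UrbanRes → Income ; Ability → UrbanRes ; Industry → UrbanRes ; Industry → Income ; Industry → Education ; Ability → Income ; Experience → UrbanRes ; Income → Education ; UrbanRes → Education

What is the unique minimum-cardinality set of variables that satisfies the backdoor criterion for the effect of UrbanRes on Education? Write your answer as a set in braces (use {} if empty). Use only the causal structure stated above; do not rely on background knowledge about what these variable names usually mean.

{Ability, Experience, Industry}

Variables eligible for adjustment (non-descendants of UrbanRes, excluding UrbanRes and Education): {Ability, Experience, Industry}.
Backdoor paths from UrbanRes to Education:
  P1: UrbanRes <- Ability -> Income <- Industry -> Education
  P2: UrbanRes <- Ability -> Income -> Education
  P3: UrbanRes <- Industry -> Income -> Education
  P4: UrbanRes <- Industry -> Education
  P5: UrbanRes <- Experience -> Education
The empty set is not sufficient: P2 (UrbanRes <- Ability -> Income -> Education) has no collider blocking it and no conditioned non-collider, so it is open.
Try {Ability, Experience, Industry}:
  P1: blocked at fork node Ability ∈ conditioning set.
  P2: blocked at fork node Ability ∈ conditioning set.
  P3: blocked at fork node Industry ∈ conditioning set.
  P4: blocked at fork node Industry ∈ conditioning set.
  P5: blocked at fork node Experience ∈ conditioning set.
{Ability, Experience, Industry} contains no descendant of UrbanRes and blocks every backdoor path.
Every element of {Ability, Experience, Industry} is needed (dropping Ability leaves P2 open; dropping Experience leaves P5 open; dropping Industry leaves P3 open), so no proper subset is valid.
Among all size-3 subsets of the eligible variables, only {Ability, Experience, Industry} blocks every backdoor path, so it is the unique smallest valid adjustment set.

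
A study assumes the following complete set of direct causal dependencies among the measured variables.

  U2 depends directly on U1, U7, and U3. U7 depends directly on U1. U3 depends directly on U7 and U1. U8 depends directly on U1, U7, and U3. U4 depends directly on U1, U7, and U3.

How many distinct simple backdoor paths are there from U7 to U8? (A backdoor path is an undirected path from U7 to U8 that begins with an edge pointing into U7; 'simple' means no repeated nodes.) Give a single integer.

4

A backdoor path from U7 to U8 is any simple undirected path whose first edge points into U7 (i.e. leaves U7 via a parent).
Parents of U7: {U1}.
Enumerating:
  P1: U7 <- U1 -> U3 -> U8
  P2: U7 <- U1 -> U4 <- U3 -> U8
  P3: U7 <- U1 -> U2 <- U3 -> U8
  P4: U7 <- U1 -> U8
That exhausts the simple backdoor paths. Count: 4.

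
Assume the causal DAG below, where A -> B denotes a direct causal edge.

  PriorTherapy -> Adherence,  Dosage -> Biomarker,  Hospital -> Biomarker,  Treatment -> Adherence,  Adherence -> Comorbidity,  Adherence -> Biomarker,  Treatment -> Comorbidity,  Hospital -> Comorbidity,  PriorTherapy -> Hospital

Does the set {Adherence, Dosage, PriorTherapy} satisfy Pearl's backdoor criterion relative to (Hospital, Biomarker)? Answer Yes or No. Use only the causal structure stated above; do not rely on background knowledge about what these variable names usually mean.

Yes

Backdoor paths from Hospital to Biomarker (paths whose first edge points into Hospital):
  P1: Hospital <- PriorTherapy -> Adherence -> Biomarker
Condition 1 (no descendant of Hospital in the set): holds — descendants of Hospital are {Biomarker, Comorbidity}; none are in {Adherence, Dosage, PriorTherapy}.
Condition 2 (every backdoor path blocked by {Adherence, Dosage, PriorTherapy}):
  P1: blocked at fork node PriorTherapy ∈ conditioning set.
{Adherence, Dosage, PriorTherapy} satisfies the backdoor criterion.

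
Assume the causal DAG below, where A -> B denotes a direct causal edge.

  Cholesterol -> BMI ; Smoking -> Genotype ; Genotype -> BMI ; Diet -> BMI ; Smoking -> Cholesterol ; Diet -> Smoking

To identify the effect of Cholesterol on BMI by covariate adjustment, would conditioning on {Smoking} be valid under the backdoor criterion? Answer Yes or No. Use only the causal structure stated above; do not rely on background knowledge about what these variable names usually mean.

Backdoor paths from Cholesterol to BMI (paths whose first edge points into Cholesterol):
  P1: Cholesterol <- Smoking <- Diet -> BMI
  P2: Cholesterol <- Smoking -> Genotype -> BMI
Condition 1 (no descendant of Cholesterol in the set): holds — descendants of Cholesterol are {BMI}; none are in {Smoking}.
Condition 2 (every backdoor path blocked by {Smoking}):
  P1: blocked at chain node Smoking ∈ conditioning set.
  P2: blocked at fork node Smoking ∈ conditioning set.
{Smoking} satisfies the backdoor criterion.

Yes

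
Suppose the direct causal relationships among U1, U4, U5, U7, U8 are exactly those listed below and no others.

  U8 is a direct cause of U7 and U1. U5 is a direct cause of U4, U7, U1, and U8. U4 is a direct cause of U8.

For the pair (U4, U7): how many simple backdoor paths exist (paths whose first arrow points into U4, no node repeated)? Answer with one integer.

3

A backdoor path from U4 to U7 is any simple undirected path whose first edge points into U4 (i.e. leaves U4 via a parent).
Parents of U4: {U5}.
Enumerating:
  P1: U4 <- U5 -> U8 -> U7
  P2: U4 <- U5 -> U1 <- U8 -> U7
  P3: U4 <- U5 -> U7
That exhausts the simple backdoor paths. Count: 3.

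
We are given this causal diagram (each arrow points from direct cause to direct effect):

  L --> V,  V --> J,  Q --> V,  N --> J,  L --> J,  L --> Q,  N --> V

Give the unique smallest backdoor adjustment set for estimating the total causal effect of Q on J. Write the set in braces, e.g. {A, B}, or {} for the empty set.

Variables eligible for adjustment (non-descendants of Q, excluding Q and J): {L, N}.
Backdoor paths from Q to J:
  P1: Q <- L -> V <- N -> J
  P2: Q <- L -> V -> J
  P3: Q <- L -> J
The empty set is not sufficient: P2 (Q <- L -> V -> J) has no collider blocking it and no conditioned non-collider, so it is open.
Try {L}:
  P1: blocked at fork node L ∈ conditioning set.
  P2: blocked at fork node L ∈ conditioning set.
  P3: blocked at fork node L ∈ conditioning set.
{L} contains no descendant of Q and blocks every backdoor path.
No other singleton works — e.g. {N} leaves P2 open — so {L} is the unique smallest valid adjustment set.

{L}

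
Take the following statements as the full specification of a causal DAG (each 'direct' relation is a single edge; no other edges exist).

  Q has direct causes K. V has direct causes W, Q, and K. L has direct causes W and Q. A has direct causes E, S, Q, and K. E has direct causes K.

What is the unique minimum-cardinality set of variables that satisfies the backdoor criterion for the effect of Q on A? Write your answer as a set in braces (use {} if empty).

{K}

Variables eligible for adjustment (non-descendants of Q, excluding Q and A): {E, K, S, W}.
Backdoor paths from Q to A:
  P1: Q <- K -> E -> A
  P2: Q <- K -> A
The empty set is not sufficient: P1 (Q <- K -> E -> A) has no collider blocking it and no conditioned non-collider, so it is open.
Try {K}:
  P1: blocked at fork node K ∈ conditioning set.
  P2: blocked at fork node K ∈ conditioning set.
{K} contains no descendant of Q and blocks every backdoor path.
No other singleton works — e.g. {W} leaves P1 open — so {K} is the unique smallest valid adjustment set.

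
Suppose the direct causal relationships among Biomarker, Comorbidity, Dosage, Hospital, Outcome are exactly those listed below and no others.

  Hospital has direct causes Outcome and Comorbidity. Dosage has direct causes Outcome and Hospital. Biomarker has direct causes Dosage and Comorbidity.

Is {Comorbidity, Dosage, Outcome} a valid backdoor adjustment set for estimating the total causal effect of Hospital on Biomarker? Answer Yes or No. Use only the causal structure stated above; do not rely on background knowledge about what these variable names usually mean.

Backdoor paths from Hospital to Biomarker (paths whose first edge points into Hospital):
  P1: Hospital <- Comorbidity -> Biomarker
  P2: Hospital <- Outcome -> Dosage -> Biomarker
Condition 1 (no descendant of Hospital in the set): FAILS — Dosage is a descendant of Hospital.
Condition 2 (every backdoor path blocked by {Comorbidity, Dosage, Outcome}):
  P1: blocked at fork node Comorbidity ∈ conditioning set.
  P2: blocked at fork node Outcome ∈ conditioning set.
{Comorbidity, Dosage, Outcome} does not satisfy the backdoor criterion.

No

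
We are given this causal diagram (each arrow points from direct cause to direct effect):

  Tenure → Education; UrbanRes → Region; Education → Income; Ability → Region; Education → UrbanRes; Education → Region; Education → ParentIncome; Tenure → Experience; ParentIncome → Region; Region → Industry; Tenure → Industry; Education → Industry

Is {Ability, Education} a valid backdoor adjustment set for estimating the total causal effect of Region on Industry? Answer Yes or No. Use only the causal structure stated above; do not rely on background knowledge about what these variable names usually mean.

Yes

Backdoor paths from Region to Industry (paths whose first edge points into Region):
  P1: Region <- Education <- Tenure -> Industry
  P2: Region <- Education -> Industry
  P3: Region <- ParentIncome <- Education <- Tenure -> Industry
  P4: Region <- ParentIncome <- Education -> Industry
  P5: Region <- UrbanRes <- Education <- Tenure -> Industry
  P6: Region <- UrbanRes <- Education -> Industry
Condition 1 (no descendant of Region in the set): holds — descendants of Region are {Industry}; none are in {Ability, Education}.
Condition 2 (every backdoor path blocked by {Ability, Education}):
  P1: blocked at chain node Education ∈ conditioning set.
  P2: blocked at fork node Education ∈ conditioning set.
  P3: blocked at chain node Education ∈ conditioning set.
  P4: blocked at fork node Education ∈ conditioning set.
  P5: blocked at chain node Education ∈ conditioning set.
  P6: blocked at fork node Education ∈ conditioning set.
{Ability, Education} satisfies the backdoor criterion.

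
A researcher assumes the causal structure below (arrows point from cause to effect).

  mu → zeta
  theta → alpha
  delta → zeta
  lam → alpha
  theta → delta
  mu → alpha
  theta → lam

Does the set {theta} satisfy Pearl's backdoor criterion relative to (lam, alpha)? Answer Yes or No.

Backdoor paths from lam to alpha (paths whose first edge points into lam):
  P1: lam <- theta -> alpha
  P2: lam <- theta -> delta -> zeta <- mu -> alpha
Condition 1 (no descendant of lam in the set): holds — descendants of lam are {alpha}; none are in {theta}.
Condition 2 (every backdoor path blocked by {theta}):
  P1: blocked at fork node theta ∈ conditioning set.
  P2: blocked at fork node theta ∈ conditioning set.
{theta} satisfies the backdoor criterion.

Yes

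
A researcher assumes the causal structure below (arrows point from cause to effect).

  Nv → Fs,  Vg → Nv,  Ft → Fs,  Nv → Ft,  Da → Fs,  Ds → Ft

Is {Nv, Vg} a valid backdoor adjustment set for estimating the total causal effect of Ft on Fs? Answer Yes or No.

Yes

Backdoor paths from Ft to Fs (paths whose first edge points into Ft):
  P1: Ft <- Nv -> Fs
Condition 1 (no descendant of Ft in the set): holds — descendants of Ft are {Fs}; none are in {Nv, Vg}.
Condition 2 (every backdoor path blocked by {Nv, Vg}):
  P1: blocked at fork node Nv ∈ conditioning set.
{Nv, Vg} satisfies the backdoor criterion.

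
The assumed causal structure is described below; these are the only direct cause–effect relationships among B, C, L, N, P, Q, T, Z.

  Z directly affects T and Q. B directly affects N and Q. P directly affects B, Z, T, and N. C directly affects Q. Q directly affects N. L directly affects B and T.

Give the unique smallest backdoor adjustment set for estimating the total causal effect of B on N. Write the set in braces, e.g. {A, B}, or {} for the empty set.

{P}

Variables eligible for adjustment (non-descendants of B, excluding B and N): {C, L, P, T, Z}.
Backdoor paths from B to N:
  P1: B <- L -> T <- P -> Z -> Q -> N
  P2: B <- L -> T <- P -> N
  P3: B <- L -> T <- Z <- P -> N
  P4: B <- L -> T <- Z -> Q -> N
  P5: B <- P -> Z -> Q -> N
  P6: B <- P -> T <- Z -> Q -> N
  P7: B <- P -> N
The empty set is not sufficient: P5 (B <- P -> Z -> Q -> N) has no collider blocking it and no conditioned non-collider, so it is open.
Try {P}:
  P1: blocked at collider T (neither it nor any descendant is in the conditioning set).
  P2: blocked at collider T (neither it nor any descendant is in the conditioning set).
  P3: blocked at collider T (neither it nor any descendant is in the conditioning set).
  P4: blocked at collider T (neither it nor any descendant is in the conditioning set).
  P5: blocked at fork node P ∈ conditioning set.
  P6: blocked at fork node P ∈ conditioning set.
  P7: blocked at fork node P ∈ conditioning set.
{P} contains no descendant of B and blocks every backdoor path.
No other singleton works — e.g. {L} leaves P5 open — so {P} is the unique smallest valid adjustment set.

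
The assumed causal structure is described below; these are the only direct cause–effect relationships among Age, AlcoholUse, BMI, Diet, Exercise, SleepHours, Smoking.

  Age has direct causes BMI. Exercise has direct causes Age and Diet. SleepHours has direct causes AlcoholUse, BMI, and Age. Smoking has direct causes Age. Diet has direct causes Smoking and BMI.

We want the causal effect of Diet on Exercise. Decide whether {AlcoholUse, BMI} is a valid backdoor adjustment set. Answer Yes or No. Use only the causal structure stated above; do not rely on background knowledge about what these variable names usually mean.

No

Backdoor paths from Diet to Exercise (paths whose first edge points into Diet):
  P1: Diet <- BMI -> Age -> Exercise
  P2: Diet <- BMI -> SleepHours <- Age -> Exercise
  P3: Diet <- Smoking <- Age -> Exercise
Condition 1 (no descendant of Diet in the set): holds — descendants of Diet are {Exercise}; none are in {AlcoholUse, BMI}.
Condition 2 (every backdoor path blocked by {AlcoholUse, BMI}):
  P1: blocked at fork node BMI ∈ conditioning set.
  P2: blocked at fork node BMI ∈ conditioning set.
  P3: open — no interior node is in the conditioning set.
{AlcoholUse, BMI} does not satisfy the backdoor criterion.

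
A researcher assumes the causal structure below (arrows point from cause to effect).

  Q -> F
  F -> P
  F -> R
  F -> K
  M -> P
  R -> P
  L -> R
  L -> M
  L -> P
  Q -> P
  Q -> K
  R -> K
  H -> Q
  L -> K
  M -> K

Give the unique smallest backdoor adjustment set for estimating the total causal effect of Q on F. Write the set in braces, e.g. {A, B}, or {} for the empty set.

{}

Variables eligible for adjustment (non-descendants of Q, excluding Q and F): {H, L, M}.
Backdoor paths from Q to F:
  (none)
With no backdoor paths the empty set already satisfies the criterion, and it is trivially minimal.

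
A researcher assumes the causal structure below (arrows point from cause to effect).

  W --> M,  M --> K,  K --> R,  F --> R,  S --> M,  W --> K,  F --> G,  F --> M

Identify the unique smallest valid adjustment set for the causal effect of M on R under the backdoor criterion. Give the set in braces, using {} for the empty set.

{F, W}

Variables eligible for adjustment (non-descendants of M, excluding M and R): {F, G, S, W}.
Backdoor paths from M to R:
  P1: M <- F -> R
  P2: M <- W -> K -> R
The empty set is not sufficient: P1 (M <- F -> R) has no collider blocking it and no conditioned non-collider, so it is open.
Try {F, W}:
  P1: blocked at fork node F ∈ conditioning set.
  P2: blocked at fork node W ∈ conditioning set.
{F, W} contains no descendant of M and blocks every backdoor path.
Every element of {F, W} is needed (dropping F leaves P1 open; dropping W leaves P2 open), so no proper subset is valid.
Among all size-2 subsets of the eligible variables, only {F, W} blocks every backdoor path, so it is the unique smallest valid adjustment set.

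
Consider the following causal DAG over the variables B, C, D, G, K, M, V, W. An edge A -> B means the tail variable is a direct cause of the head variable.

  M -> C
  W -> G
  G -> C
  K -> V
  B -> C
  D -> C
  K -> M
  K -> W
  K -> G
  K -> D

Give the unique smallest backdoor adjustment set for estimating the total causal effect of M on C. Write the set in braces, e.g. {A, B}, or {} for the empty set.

{K}

Variables eligible for adjustment (non-descendants of M, excluding M and C): {B, D, G, K, V, W}.
Backdoor paths from M to C:
  P1: M <- K -> W -> G -> C
  P2: M <- K -> D -> C
  P3: M <- K -> G -> C
The empty set is not sufficient: P1 (M <- K -> W -> G -> C) has no collider blocking it and no conditioned non-collider, so it is open.
Try {K}:
  P1: blocked at fork node K ∈ conditioning set.
  P2: blocked at fork node K ∈ conditioning set.
  P3: blocked at fork node K ∈ conditioning set.
{K} contains no descendant of M and blocks every backdoor path.
No other singleton works — e.g. {W} leaves P2 open — so {K} is the unique smallest valid adjustment set.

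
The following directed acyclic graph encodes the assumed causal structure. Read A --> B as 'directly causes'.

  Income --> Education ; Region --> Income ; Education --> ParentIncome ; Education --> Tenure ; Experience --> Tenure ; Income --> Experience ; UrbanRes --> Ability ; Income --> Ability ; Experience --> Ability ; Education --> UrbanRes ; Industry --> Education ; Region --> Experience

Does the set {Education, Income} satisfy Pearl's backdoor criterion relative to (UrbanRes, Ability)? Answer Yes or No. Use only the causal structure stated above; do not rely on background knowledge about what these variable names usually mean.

Yes

Backdoor paths from UrbanRes to Ability (paths whose first edge points into UrbanRes):
  P1: UrbanRes <- Education <- Income <- Region -> Experience -> Ability
  P2: UrbanRes <- Education <- Income -> Experience -> Ability
  P3: UrbanRes <- Education <- Income -> Ability
  P4: UrbanRes <- Education -> Tenure <- Experience <- Region -> Income -> Ability
  P5: UrbanRes <- Education -> Tenure <- Experience <- Income -> Ability
  P6: UrbanRes <- Education -> Tenure <- Experience -> Ability
Condition 1 (no descendant of UrbanRes in the set): holds — descendants of UrbanRes are {Ability}; none are in {Education, Income}.
Condition 2 (every backdoor path blocked by {Education, Income}):
  P1: blocked at chain node Education ∈ conditioning set.
  P2: blocked at chain node Education ∈ conditioning set.
  P3: blocked at chain node Education ∈ conditioning set.
  P4: blocked at fork node Education ∈ conditioning set.
  P5: blocked at fork node Education ∈ conditioning set.
  P6: blocked at fork node Education ∈ conditioning set.
{Education, Income} satisfies the backdoor criterion.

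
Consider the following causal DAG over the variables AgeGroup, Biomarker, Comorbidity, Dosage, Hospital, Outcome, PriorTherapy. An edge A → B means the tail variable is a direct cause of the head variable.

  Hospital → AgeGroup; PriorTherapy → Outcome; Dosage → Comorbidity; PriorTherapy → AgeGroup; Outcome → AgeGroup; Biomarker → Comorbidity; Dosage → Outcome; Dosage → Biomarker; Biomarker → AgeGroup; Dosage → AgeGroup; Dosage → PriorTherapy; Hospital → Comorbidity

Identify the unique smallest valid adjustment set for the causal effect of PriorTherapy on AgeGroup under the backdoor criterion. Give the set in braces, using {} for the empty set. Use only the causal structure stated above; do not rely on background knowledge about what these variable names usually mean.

Variables eligible for adjustment (non-descendants of PriorTherapy, excluding PriorTherapy and AgeGroup): {Biomarker, Comorbidity, Dosage, Hospital}.
Backdoor paths from PriorTherapy to AgeGroup:
  P1: PriorTherapy <- Dosage -> Biomarker -> AgeGroup
  P2: PriorTherapy <- Dosage -> Biomarker -> Comorbidity <- Hospital -> AgeGroup
  P3: PriorTherapy <- Dosage -> Outcome -> AgeGroup
  P4: PriorTherapy <- Dosage -> AgeGroup
  P5: PriorTherapy <- Dosage -> Comorbidity <- Hospital -> AgeGroup
  P6: PriorTherapy <- Dosage -> Comorbidity <- Biomarker -> AgeGroup
The empty set is not sufficient: P1 (PriorTherapy <- Dosage -> Biomarker -> AgeGroup) has no collider blocking it and no conditioned non-collider, so it is open.
Try {Dosage}:
  P1: blocked at fork node Dosage ∈ conditioning set.
  P2: blocked at fork node Dosage ∈ conditioning set.
  P3: blocked at fork node Dosage ∈ conditioning set.
  P4: blocked at fork node Dosage ∈ conditioning set.
  P5: blocked at fork node Dosage ∈ conditioning set.
  P6: blocked at fork node Dosage ∈ conditioning set.
{Dosage} contains no descendant of PriorTherapy and blocks every backdoor path.
No other singleton works — e.g. {Hospital} leaves P1 open — so {Dosage} is the unique smallest valid adjustment set.

{Dosage}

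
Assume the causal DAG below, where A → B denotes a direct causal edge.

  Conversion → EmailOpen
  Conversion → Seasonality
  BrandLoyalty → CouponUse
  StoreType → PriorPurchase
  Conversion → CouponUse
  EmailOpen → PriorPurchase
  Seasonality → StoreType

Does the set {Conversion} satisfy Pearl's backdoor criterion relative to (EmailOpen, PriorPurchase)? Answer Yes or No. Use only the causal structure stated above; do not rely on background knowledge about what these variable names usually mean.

Yes

Backdoor paths from EmailOpen to PriorPurchase (paths whose first edge points into EmailOpen):
  P1: EmailOpen <- Conversion -> Seasonality -> StoreType -> PriorPurchase
Condition 1 (no descendant of EmailOpen in the set): holds — descendants of EmailOpen are {PriorPurchase}; none are in {Conversion}.
Condition 2 (every backdoor path blocked by {Conversion}):
  P1: blocked at fork node Conversion ∈ conditioning set.
{Conversion} satisfies the backdoor criterion.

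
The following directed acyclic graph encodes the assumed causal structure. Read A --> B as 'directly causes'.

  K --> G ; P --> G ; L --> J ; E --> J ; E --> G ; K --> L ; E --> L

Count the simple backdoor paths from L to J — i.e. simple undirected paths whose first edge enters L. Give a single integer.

A backdoor path from L to J is any simple undirected path whose first edge points into L (i.e. leaves L via a parent).
Parents of L: {E, K}.
Enumerating:
  P1: L <- K -> G <- E -> J
  P2: L <- E -> J
That exhausts the simple backdoor paths. Count: 2.

2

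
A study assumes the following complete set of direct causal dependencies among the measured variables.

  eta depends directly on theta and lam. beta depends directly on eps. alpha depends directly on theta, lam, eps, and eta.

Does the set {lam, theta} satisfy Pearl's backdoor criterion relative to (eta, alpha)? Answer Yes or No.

Yes

Backdoor paths from eta to alpha (paths whose first edge points into eta):
  P1: eta <- lam -> alpha
  P2: eta <- theta -> alpha
Condition 1 (no descendant of eta in the set): holds — descendants of eta are {alpha}; none are in {lam, theta}.
Condition 2 (every backdoor path blocked by {lam, theta}):
  P1: blocked at fork node lam ∈ conditioning set.
  P2: blocked at fork node theta ∈ conditioning set.
{lam, theta} satisfies the backdoor criterion.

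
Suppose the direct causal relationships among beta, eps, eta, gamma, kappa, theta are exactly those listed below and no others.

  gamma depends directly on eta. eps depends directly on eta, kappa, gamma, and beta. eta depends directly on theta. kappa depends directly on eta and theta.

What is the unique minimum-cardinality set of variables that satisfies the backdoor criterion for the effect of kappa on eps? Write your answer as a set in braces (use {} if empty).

Variables eligible for adjustment (non-descendants of kappa, excluding kappa and eps): {beta, eta, gamma, theta}.
Backdoor paths from kappa to eps:
  P1: kappa <- theta -> eta -> gamma -> eps
  P2: kappa <- theta -> eta -> eps
  P3: kappa <- eta -> gamma -> eps
  P4: kappa <- eta -> eps
The empty set is not sufficient: P1 (kappa <- theta -> eta -> gamma -> eps) has no collider blocking it and no conditioned non-collider, so it is open.
Try {eta}:
  P1: blocked at chain node eta ∈ conditioning set.
  P2: blocked at chain node eta ∈ conditioning set.
  P3: blocked at fork node eta ∈ conditioning set.
  P4: blocked at fork node eta ∈ conditioning set.
{eta} contains no descendant of kappa and blocks every backdoor path.
No other singleton works — e.g. {theta} leaves P3 open — so {eta} is the unique smallest valid adjustment set.

{eta}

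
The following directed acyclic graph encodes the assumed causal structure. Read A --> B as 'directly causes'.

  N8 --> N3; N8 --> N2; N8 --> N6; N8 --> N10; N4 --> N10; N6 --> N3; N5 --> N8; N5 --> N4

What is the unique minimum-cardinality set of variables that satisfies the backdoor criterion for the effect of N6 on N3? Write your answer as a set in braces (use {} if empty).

{N8}

Variables eligible for adjustment (non-descendants of N6, excluding N6 and N3): {N10, N2, N4, N5, N8}.
Backdoor paths from N6 to N3:
  P1: N6 <- N8 -> N3
The empty set is not sufficient: P1 (N6 <- N8 -> N3) has no collider blocking it and no conditioned non-collider, so it is open.
Try {N8}:
  P1: blocked at fork node N8 ∈ conditioning set.
{N8} contains no descendant of N6 and blocks every backdoor path.
No other singleton works — e.g. {N5} leaves P1 open — so {N8} is the unique smallest valid adjustment set.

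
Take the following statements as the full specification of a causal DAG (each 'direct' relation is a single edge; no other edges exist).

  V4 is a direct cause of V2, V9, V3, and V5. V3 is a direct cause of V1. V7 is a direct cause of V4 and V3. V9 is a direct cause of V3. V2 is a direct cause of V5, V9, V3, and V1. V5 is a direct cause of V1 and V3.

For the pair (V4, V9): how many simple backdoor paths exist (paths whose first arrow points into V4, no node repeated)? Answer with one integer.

A backdoor path from V4 to V9 is any simple undirected path whose first edge points into V4 (i.e. leaves V4 via a parent).
Parents of V4: {V7}.
Enumerating:
  P1: V4 <- V7 -> V3 <- V2 -> V9
  P2: V4 <- V7 -> V3 <- V9
  P3: V4 <- V7 -> V3 <- V5 <- V2 -> V9
  P4: V4 <- V7 -> V3 <- V5 -> V1 <- V2 -> V9
  P5: V4 <- V7 -> V3 -> V1 <- V2 -> V9
  P6: V4 <- V7 -> V3 -> V1 <- V5 <- V2 -> V9
That exhausts the simple backdoor paths. Count: 6.

6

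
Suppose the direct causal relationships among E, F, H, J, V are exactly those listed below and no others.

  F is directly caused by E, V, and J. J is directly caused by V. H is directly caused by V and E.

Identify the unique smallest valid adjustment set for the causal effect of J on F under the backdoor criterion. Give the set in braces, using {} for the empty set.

Variables eligible for adjustment (non-descendants of J, excluding J and F): {E, H, V}.
Backdoor paths from J to F:
  P1: J <- V -> H <- E -> F
  P2: J <- V -> F
The empty set is not sufficient: P2 (J <- V -> F) has no collider blocking it and no conditioned non-collider, so it is open.
Try {V}:
  P1: blocked at fork node V ∈ conditioning set.
  P2: blocked at fork node V ∈ conditioning set.
{V} contains no descendant of J and blocks every backdoor path.
No other singleton works — e.g. {E} leaves P2 open — so {V} is the unique smallest valid adjustment set.

{V}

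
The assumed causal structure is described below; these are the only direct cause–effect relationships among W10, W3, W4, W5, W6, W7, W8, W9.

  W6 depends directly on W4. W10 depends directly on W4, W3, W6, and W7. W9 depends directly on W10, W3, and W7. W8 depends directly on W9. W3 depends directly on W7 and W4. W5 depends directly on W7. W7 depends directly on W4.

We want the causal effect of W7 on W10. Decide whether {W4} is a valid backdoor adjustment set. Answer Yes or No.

Yes

Backdoor paths from W7 to W10 (paths whose first edge points into W7):
  P1: W7 <- W4 -> W6 -> W10
  P2: W7 <- W4 -> W3 -> W10
  P3: W7 <- W4 -> W3 -> W9 <- W10
  P4: W7 <- W4 -> W10
Condition 1 (no descendant of W7 in the set): holds — descendants of W7 are {W10, W3, W5, W8, W9}; none are in {W4}.
Condition 2 (every backdoor path blocked by {W4}):
  P1: blocked at fork node W4 ∈ conditioning set.
  P2: blocked at fork node W4 ∈ conditioning set.
  P3: blocked at fork node W4 ∈ conditioning set.
  P4: blocked at fork node W4 ∈ conditioning set.
{W4} satisfies the backdoor criterion.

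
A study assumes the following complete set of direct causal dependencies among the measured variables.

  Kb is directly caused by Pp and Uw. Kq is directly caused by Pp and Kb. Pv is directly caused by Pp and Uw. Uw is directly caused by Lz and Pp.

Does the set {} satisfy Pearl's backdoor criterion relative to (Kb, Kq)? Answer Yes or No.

Backdoor paths from Kb to Kq (paths whose first edge points into Kb):
  P1: Kb <- Pp -> Kq
  P2: Kb <- Uw <- Pp -> Kq
  P3: Kb <- Uw -> Pv <- Pp -> Kq
Condition 1 (no descendant of Kb in the set): holds — descendants of Kb are {Kq}; none are in {}.
Condition 2 (every backdoor path blocked by {}):
  P1: open — no interior node is in the conditioning set.
  P2: open — no interior node is in the conditioning set.
  P3: blocked at collider Pv (neither it nor any descendant is in the conditioning set).
{} does not satisfy the backdoor criterion.

No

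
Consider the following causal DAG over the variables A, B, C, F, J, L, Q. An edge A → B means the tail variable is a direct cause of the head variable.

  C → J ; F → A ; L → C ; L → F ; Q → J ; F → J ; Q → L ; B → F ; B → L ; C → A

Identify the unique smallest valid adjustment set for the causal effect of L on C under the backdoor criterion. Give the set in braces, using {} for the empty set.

{}

Variables eligible for adjustment (non-descendants of L, excluding L and C): {B, Q}.
Backdoor paths from L to C:
  P1: L <- Q -> J <- F -> A <- C
  P2: L <- Q -> J <- C
  P3: L <- B -> F -> J <- C
  P4: L <- B -> F -> A <- C
Each backdoor path contains an unconditioned collider, so every path is already blocked with the empty conditioning set:
  P1: blocked at collider J (neither it nor any descendant is in the conditioning set).
  P2: blocked at collider J (neither it nor any descendant is in the conditioning set).
  P3: blocked at collider J (neither it nor any descendant is in the conditioning set).
  P4: blocked at collider A (neither it nor any descendant is in the conditioning set).
The empty set is therefore the unique smallest valid set.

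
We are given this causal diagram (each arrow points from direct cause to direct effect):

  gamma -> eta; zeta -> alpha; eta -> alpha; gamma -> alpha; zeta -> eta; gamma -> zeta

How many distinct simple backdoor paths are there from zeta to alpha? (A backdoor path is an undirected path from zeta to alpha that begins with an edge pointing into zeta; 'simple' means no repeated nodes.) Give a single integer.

A backdoor path from zeta to alpha is any simple undirected path whose first edge points into zeta (i.e. leaves zeta via a parent).
Parents of zeta: {gamma}.
Enumerating:
  P1: zeta <- gamma -> eta -> alpha
  P2: zeta <- gamma -> alpha
That exhausts the simple backdoor paths. Count: 2.

2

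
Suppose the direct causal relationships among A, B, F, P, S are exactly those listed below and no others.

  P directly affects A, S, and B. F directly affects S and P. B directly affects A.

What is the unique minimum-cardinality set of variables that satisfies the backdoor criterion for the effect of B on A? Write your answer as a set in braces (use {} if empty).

Variables eligible for adjustment (non-descendants of B, excluding B and A): {F, P, S}.
Backdoor paths from B to A:
  P1: B <- P -> A
The empty set is not sufficient: P1 (B <- P -> A) has no collider blocking it and no conditioned non-collider, so it is open.
Try {P}:
  P1: blocked at fork node P ∈ conditioning set.
{P} contains no descendant of B and blocks every backdoor path.
No other singleton works — e.g. {F} leaves P1 open — so {P} is the unique smallest valid adjustment set.

{P}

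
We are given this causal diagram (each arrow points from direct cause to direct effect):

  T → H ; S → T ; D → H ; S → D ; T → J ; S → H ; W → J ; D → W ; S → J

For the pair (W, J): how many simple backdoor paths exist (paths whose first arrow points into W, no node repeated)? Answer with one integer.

A backdoor path from W to J is any simple undirected path whose first edge points into W (i.e. leaves W via a parent).
Parents of W: {D}.
Enumerating:
  P1: W <- D <- S -> T -> J
  P2: W <- D <- S -> J
  P3: W <- D <- S -> H <- T -> J
  P4: W <- D -> H <- S -> T -> J
  P5: W <- D -> H <- S -> J
  P6: W <- D -> H <- T <- S -> J
  P7: W <- D -> H <- T -> J
That exhausts the simple backdoor paths. Count: 7.

7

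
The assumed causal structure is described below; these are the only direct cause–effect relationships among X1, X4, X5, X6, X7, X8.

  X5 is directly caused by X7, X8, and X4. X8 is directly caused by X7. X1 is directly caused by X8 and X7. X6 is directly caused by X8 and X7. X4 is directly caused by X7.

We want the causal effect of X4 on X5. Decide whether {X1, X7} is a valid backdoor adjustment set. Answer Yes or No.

Backdoor paths from X4 to X5 (paths whose first edge points into X4):
  P1: X4 <- X7 -> X8 -> X5
  P2: X4 <- X7 -> X1 <- X8 -> X5
  P3: X4 <- X7 -> X6 <- X8 -> X5
  P4: X4 <- X7 -> X5
Condition 1 (no descendant of X4 in the set): holds — descendants of X4 are {X5}; none are in {X1, X7}.
Condition 2 (every backdoor path blocked by {X1, X7}):
  P1: blocked at fork node X7 ∈ conditioning set.
  P2: blocked at fork node X7 ∈ conditioning set.
  P3: blocked at fork node X7 ∈ conditioning set.
  P4: blocked at fork node X7 ∈ conditioning set.
{X1, X7} satisfies the backdoor criterion.

Yes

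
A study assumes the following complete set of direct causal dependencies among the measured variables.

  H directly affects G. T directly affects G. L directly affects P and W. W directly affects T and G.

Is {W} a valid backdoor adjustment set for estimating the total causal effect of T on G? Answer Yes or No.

Backdoor paths from T to G (paths whose first edge points into T):
  P1: T <- W -> G
Condition 1 (no descendant of T in the set): holds — descendants of T are {G}; none are in {W}.
Condition 2 (every backdoor path blocked by {W}):
  P1: blocked at fork node W ∈ conditioning set.
{W} satisfies the backdoor criterion.

Yes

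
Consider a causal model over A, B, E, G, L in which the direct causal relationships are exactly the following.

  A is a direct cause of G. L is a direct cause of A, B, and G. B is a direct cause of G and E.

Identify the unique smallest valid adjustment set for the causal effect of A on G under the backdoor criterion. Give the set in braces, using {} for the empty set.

Variables eligible for adjustment (non-descendants of A, excluding A and G): {B, E, L}.
Backdoor paths from A to G:
  P1: A <- L -> B -> G
  P2: A <- L -> G
The empty set is not sufficient: P1 (A <- L -> B -> G) has no collider blocking it and no conditioned non-collider, so it is open.
Try {L}:
  P1: blocked at fork node L ∈ conditioning set.
  P2: blocked at fork node L ∈ conditioning set.
{L} contains no descendant of A and blocks every backdoor path.
No other singleton works — e.g. {B} leaves P2 open — so {L} is the unique smallest valid adjustment set.

{L}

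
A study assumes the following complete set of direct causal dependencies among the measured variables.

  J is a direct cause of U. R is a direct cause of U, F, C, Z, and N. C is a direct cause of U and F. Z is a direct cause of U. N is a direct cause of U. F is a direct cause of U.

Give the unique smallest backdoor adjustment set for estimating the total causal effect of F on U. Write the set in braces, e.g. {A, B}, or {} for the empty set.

Variables eligible for adjustment (non-descendants of F, excluding F and U): {C, J, N, R, Z}.
Backdoor paths from F to U:
  P1: F <- R -> C -> U
  P2: F <- R -> N -> U
  P3: F <- R -> Z -> U
  P4: F <- R -> U
  P5: F <- C <- R -> N -> U
  P6: F <- C <- R -> Z -> U
  P7: F <- C <- R -> U
  P8: F <- C -> U
The empty set is not sufficient: P1 (F <- R -> C -> U) has no collider blocking it and no conditioned non-collider, so it is open.
Try {C, R}:
  P1: blocked at fork node R ∈ conditioning set.
  P2: blocked at fork node R ∈ conditioning set.
  P3: blocked at fork node R ∈ conditioning set.
  P4: blocked at fork node R ∈ conditioning set.
  P5: blocked at chain node C ∈ conditioning set.
  P6: blocked at chain node C ∈ conditioning set.
  P7: blocked at chain node C ∈ conditioning set.
  P8: blocked at fork node C ∈ conditioning set.
{C, R} contains no descendant of F and blocks every backdoor path.
Every element of {C, R} is needed (dropping C leaves P8 open; dropping R leaves P2 open), so no proper subset is valid.
Among all size-2 subsets of the eligible variables, only {C, R} blocks every backdoor path, so it is the unique smallest valid adjustment set.

{C, R}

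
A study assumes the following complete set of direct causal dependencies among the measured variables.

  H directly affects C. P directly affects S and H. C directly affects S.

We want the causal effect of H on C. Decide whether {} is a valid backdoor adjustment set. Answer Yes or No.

Backdoor paths from H to C (paths whose first edge points into H):
  P1: H <- P -> S <- C
Condition 1 (no descendant of H in the set): holds — descendants of H are {C, S}; none are in {}.
Condition 2 (every backdoor path blocked by {}):
  P1: blocked at collider S (neither it nor any descendant is in the conditioning set).
{} satisfies the backdoor criterion.

Yes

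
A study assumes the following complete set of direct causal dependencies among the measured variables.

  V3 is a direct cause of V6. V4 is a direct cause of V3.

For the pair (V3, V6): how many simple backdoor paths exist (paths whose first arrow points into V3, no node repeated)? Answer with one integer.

A backdoor path from V3 to V6 is any simple undirected path whose first edge points into V3 (i.e. leaves V3 via a parent).
Parents of V3: {V4}.
No simple path from any parent of V3 reaches V6 without revisiting V3, so there are no backdoor paths.

0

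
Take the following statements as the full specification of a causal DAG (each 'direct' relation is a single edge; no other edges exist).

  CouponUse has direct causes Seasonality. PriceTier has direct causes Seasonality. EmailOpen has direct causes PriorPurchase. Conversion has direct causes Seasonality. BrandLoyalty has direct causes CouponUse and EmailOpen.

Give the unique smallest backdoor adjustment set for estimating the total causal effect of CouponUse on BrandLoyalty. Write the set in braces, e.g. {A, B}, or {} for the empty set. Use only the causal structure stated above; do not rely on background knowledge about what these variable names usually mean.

{}

Variables eligible for adjustment (non-descendants of CouponUse, excluding CouponUse and BrandLoyalty): {Conversion, EmailOpen, PriceTier, PriorPurchase, Seasonality}.
Backdoor paths from CouponUse to BrandLoyalty:
  (none)
With no backdoor paths the empty set already satisfies the criterion, and it is trivially minimal.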